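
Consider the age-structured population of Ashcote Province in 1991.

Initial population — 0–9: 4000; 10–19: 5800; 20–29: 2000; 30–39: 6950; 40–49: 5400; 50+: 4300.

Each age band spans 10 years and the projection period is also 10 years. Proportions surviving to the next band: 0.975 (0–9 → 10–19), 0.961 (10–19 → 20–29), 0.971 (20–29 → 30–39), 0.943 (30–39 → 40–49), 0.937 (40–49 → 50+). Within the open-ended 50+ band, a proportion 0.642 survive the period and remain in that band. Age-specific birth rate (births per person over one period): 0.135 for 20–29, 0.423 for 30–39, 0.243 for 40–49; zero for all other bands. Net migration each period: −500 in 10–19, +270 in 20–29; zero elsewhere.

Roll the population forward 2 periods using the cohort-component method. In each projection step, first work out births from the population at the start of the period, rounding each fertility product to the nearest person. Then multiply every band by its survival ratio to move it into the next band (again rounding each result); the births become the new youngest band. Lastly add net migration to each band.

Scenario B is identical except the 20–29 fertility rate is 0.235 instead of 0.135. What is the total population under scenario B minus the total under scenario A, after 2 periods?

Numbering the groups 1..6 from youngest to oldest:
— Period 1 —
Births: 2000 * 0.135 = 270  |  6950 * 0.423 = 2940  |  5400 * 0.243 = 1312 → total 4522
Group 2: 4000 * 0.975 = 3900
Group 3: 5800 * 0.961 = 5574
Group 4: 2000 * 0.971 = 1942
Group 5: 6950 * 0.943 = 6554
Group 6: 5400 * 0.937 + 4300 * 0.642 = 5060 + 2761 = 7821
Net migration: Group 2 − 500 → 3400; Group 3 + 270 → 5844
Giving 4522 / 3400 / 5844 / 1942 / 6554 / 7821.
— Period 2 —
Births: 5844 * 0.135 = 789  |  1942 * 0.423 = 821  |  6554 * 0.243 = 1593 → total 3203
Group 2: 4522 * 0.975 = 4409
Group 3: 3400 * 0.961 = 3267
Group 4: 5844 * 0.971 = 5675
Group 5: 1942 * 0.943 = 1831
Group 6: 6554 * 0.937 + 7821 * 0.642 = 6141 + 5021 = 11162
Net migration: Group 2 − 500 → 3909; Group 3 + 270 → 3537
Giving 3203 / 3909 / 3537 / 5675 / 1831 / 11162.
Scenario A total after 2 periods: 29317
Scenario B projection —
— Period 1 —
Births: 2000 * 0.235 = 470  |  6950 * 0.423 = 2940  |  5400 * 0.243 = 1312 → total 4722
Group 2: 4000 * 0.975 = 3900
Group 3: 5800 * 0.961 = 5574
Group 4: 2000 * 0.971 = 1942
Group 5: 6950 * 0.943 = 6554
Group 6: 5400 * 0.937 + 4300 * 0.642 = 5060 + 2761 = 7821
Net migration: Group 2 − 500 → 3400; Group 3 + 270 → 5844
Giving 4722 / 3400 / 5844 / 1942 / 6554 / 7821.
— Period 2 —
Births: 5844 * 0.235 = 1373  |  1942 * 0.423 = 821  |  6554 * 0.243 = 1593 → total 3787
Group 2: 4722 * 0.975 = 4604
Group 3: 3400 * 0.961 = 3267
Group 4: 5844 * 0.971 = 5675
Group 5: 1942 * 0.943 = 1831
Group 6: 6554 * 0.937 + 7821 * 0.642 = 6141 + 5021 = 11162
Net migration: Group 2 − 500 → 4104; Group 3 + 270 → 3537
Giving 3787 / 4104 / 3537 / 5675 / 1831 / 11162.
Scenario B total after 2 periods: 30096
Difference B − A = 30096 − 29317 = 779

779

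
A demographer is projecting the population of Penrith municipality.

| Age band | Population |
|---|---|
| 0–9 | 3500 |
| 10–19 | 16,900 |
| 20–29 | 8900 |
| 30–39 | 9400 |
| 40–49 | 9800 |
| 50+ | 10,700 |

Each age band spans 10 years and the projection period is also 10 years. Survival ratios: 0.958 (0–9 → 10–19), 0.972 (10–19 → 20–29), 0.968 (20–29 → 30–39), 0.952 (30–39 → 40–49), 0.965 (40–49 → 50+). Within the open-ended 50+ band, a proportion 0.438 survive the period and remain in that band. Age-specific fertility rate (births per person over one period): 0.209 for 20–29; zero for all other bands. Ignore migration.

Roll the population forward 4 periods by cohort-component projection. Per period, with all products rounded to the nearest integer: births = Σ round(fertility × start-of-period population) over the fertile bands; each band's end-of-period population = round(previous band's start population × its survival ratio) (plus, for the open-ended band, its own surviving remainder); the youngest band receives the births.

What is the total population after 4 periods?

After projecting period 1:
Births: 8900 × 0.209 = 1860
10–19: 3500 × 0.958 = 3353
20–29: 16900 × 0.972 = 16427
30–39: 8900 × 0.968 = 8615
40–49: 9400 × 0.952 = 8949
50+: 9800 × 0.965 + 10700 × 0.438 = 9457 + 4687 = 14144
Giving 1860 / 3353 / 16427 / 8615 / 8949 / 14144.
After projecting period 2:
Births: 16427 × 0.209 = 3433
10–19: 1860 × 0.958 = 1782
20–29: 3353 × 0.972 = 3259
30–39: 16427 × 0.968 = 15901
40–49: 8615 × 0.952 = 8201
50+: 8949 × 0.965 + 14144 × 0.438 = 8636 + 6195 = 14831
Giving 3433 / 1782 / 3259 / 15901 / 8201 / 14831.
After projecting period 3:
Births: 3259 × 0.209 = 681
10–19: 3433 × 0.958 = 3289
20–29: 1782 × 0.972 = 1732
30–39: 3259 × 0.968 = 3155
40–49: 15901 × 0.952 = 15138
50+: 8201 × 0.965 + 14831 × 0.438 = 7914 + 6496 = 14410
Giving 681 / 3289 / 1732 / 3155 / 15138 / 14410.
After projecting period 4:
Births: 1732 × 0.209 = 362
10–19: 681 × 0.958 = 652
20–29: 3289 × 0.972 = 3197
30–39: 1732 × 0.968 = 1677
40–49: 3155 × 0.952 = 3004
50+: 15138 × 0.965 + 14410 × 0.438 = 14608 + 6312 = 20920
Giving 362 / 652 / 3197 / 1677 / 3004 / 20920.
Total after period 4: 362 + 652 + 3197 + 1677 + 3004 + 20920 = 29812

29812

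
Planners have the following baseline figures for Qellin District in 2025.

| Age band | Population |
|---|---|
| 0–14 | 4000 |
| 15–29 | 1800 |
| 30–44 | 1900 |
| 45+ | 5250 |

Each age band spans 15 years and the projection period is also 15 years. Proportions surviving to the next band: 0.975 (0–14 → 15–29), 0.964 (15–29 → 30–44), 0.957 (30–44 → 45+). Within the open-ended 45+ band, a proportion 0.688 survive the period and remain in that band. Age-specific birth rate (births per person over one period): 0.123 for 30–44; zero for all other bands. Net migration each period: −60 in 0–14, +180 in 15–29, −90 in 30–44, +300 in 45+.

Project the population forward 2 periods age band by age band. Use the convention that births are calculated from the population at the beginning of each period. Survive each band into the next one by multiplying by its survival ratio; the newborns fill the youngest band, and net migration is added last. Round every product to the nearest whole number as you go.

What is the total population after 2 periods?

10151

Period 1:
Births: 1900 * 0.123 = 234
15–29: 4000 * 0.975 = 3900
30–44: 1800 * 0.964 = 1735
45+: 1900 * 0.957 + 5250 * 0.688 = 1818 + 3612 = 5430
Net migration: 0–14 − 60 → 174; 15–29 + 180 → 4080; 30–44 − 90 → 1645; 45+ + 300 → 5730
End of period: [174, 4080, 1645, 5730]
Period 2:
Births: 1645 * 0.123 = 202
15–29: 174 * 0.975 = 170
30–44: 4080 * 0.964 = 3933
45+: 1645 * 0.957 + 5730 * 0.688 = 1574 + 3942 = 5516
Net migration: 0–14 − 60 → 142; 15–29 + 180 → 350; 30–44 − 90 → 3843; 45+ + 300 → 5816
End of period: [142, 350, 3843, 5816]
Total after period 2: 142 + 350 + 3843 + 5816 = 10151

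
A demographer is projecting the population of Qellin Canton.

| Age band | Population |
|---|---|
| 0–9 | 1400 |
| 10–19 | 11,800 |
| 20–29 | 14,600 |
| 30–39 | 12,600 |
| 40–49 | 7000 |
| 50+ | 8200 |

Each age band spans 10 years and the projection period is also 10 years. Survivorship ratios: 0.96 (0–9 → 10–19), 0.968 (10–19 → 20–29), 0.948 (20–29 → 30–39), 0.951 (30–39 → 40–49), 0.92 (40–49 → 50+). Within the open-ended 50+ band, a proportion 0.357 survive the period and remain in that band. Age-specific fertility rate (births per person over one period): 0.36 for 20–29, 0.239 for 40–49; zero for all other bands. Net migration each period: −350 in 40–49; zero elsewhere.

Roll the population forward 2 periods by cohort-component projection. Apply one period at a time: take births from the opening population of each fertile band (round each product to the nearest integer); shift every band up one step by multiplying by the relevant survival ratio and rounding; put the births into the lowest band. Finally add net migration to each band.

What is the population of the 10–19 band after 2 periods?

Numbering the groups 1..6 from youngest to oldest:
[period 1]
Births: 14600 * 0.36 = 5256 ; 7000 * 0.239 = 1673 → 6929
Group 2: 1400 * 0.96 = 1344
Group 3: 11800 * 0.968 = 11422
Group 4: 14600 * 0.948 = 13841
Group 5: 12600 * 0.951 = 11983
Group 6: 7000 * 0.92 + 8200 * 0.357 = 6440 + 2927 = 9367
Net migration: Group 5 − 350 → 11633
Population now: 0–9=6929, 10–19=1344, 20–29=11422, 30–39=13841, 40–49=11633, 50+=9367
[period 2]
Births: 11422 * 0.36 = 4112 ; 11633 * 0.239 = 2780 → 6892
Group 2: 6929 * 0.96 = 6652
Group 3: 1344 * 0.968 = 1301
Group 4: 11422 * 0.948 = 10828
Group 5: 13841 * 0.951 = 13163
Group 6: 11633 * 0.92 + 9367 * 0.357 = 10702 + 3344 = 14046
Net migration: Group 5 − 350 → 12813
Population now: 0–9=6892, 10–19=6652, 20–29=1301, 30–39=10828, 40–49=12813, 50+=14046

6652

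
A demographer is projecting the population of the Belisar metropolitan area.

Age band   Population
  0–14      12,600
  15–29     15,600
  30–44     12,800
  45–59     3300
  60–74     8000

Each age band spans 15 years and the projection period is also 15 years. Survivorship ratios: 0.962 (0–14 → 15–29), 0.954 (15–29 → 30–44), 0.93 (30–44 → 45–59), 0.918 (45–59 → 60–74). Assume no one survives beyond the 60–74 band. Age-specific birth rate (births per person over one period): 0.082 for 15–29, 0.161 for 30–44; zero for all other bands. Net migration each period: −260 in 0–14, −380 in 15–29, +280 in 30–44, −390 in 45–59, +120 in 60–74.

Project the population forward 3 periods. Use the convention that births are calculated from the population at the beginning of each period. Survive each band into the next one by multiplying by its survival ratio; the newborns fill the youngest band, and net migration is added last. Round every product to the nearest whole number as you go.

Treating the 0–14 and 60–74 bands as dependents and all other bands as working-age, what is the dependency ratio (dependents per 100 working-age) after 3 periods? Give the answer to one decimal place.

Call the bands 1 to 5, youngest first.
Period 1:
Births: 15600 × 0.082 = 1279, 12800 × 0.161 = 2061 → total 3340
Band 2: 12600 × 0.962 = 12121
Band 3: 15600 × 0.954 = 14882
Band 4: 12800 × 0.93 = 11904
Band 5: 3300 × 0.918 = 3029
Net migration: Band 1 − 260 → 3080; Band 2 − 380 → 11741; Band 3 + 280 → 15162; Band 4 − 390 → 11514; Band 5 + 120 → 3149
→ [3080, 11741, 15162, 11514, 3149]
Period 2:
Births: 11741 × 0.082 = 963, 15162 × 0.161 = 2441 → total 3404
Band 2: 3080 × 0.962 = 2963
Band 3: 11741 × 0.954 = 11201
Band 4: 15162 × 0.93 = 14101
Band 5: 11514 × 0.918 = 10570
Net migration: Band 1 − 260 → 3144; Band 2 − 380 → 2583; Band 3 + 280 → 11481; Band 4 − 390 → 13711; Band 5 + 120 → 10690
→ [3144, 2583, 11481, 13711, 10690]
Period 3:
Births: 2583 × 0.082 = 212, 11481 × 0.161 = 1848 → total 2060
Band 2: 3144 × 0.962 = 3025
Band 3: 2583 × 0.954 = 2464
Band 4: 11481 × 0.93 = 10677
Band 5: 13711 × 0.918 = 12587
Net migration: Band 1 − 260 → 1800; Band 2 − 380 → 2645; Band 3 + 280 → 2744; Band 4 − 390 → 10287; Band 5 + 120 → 12707
→ [1800, 2645, 2744, 10287, 12707]
Dependents (band 0–14 + band 60–74) = 1800 + 12707 = 14507; working-age = 15676; ratio = 14507/15676 × 100 = 92.5

92.5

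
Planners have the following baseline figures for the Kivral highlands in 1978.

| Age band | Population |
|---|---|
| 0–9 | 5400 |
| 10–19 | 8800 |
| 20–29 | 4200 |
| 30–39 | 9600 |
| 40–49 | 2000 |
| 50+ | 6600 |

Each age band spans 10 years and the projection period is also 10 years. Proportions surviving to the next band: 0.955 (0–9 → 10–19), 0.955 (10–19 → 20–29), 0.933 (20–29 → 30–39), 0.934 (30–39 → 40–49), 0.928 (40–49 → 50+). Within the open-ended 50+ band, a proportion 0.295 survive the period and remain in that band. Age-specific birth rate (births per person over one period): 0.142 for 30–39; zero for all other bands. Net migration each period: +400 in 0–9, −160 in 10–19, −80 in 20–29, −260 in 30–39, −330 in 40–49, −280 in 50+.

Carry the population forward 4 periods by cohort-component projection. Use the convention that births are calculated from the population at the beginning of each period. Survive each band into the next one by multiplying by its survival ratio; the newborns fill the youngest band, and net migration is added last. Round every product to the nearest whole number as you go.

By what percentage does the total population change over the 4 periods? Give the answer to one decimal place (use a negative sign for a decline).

Numbering the bands 1..6 from youngest to oldest:
Period 1:
Births: 9600 * 0.142 = 1363
Band 2: 5400 * 0.955 = 5157
Band 3: 8800 * 0.955 = 8404
Band 4: 4200 * 0.933 = 3919
Band 5: 9600 * 0.934 = 8966
Band 6: 2000 * 0.928 + 6600 * 0.295 = 1856 + 1947 = 3803
Net migration: Band 1 + 400 → 1763; Band 2 − 160 → 4997; Band 3 − 80 → 8324; Band 4 − 260 → 3659; Band 5 − 330 → 8636; Band 6 − 280 → 3523
Population now: 0–9=1763, 10–19=4997, 20–29=8324, 30–39=3659, 40–49=8636, 50+=3523
Period 2:
Births: 3659 * 0.142 = 520
Band 2: 1763 * 0.955 = 1684
Band 3: 4997 * 0.955 = 4772
Band 4: 8324 * 0.933 = 7766
Band 5: 3659 * 0.934 = 3418
Band 6: 8636 * 0.928 + 3523 * 0.295 = 8014 + 1039 = 9053
Net migration: Band 1 + 400 → 920; Band 2 − 160 → 1524; Band 3 − 80 → 4692; Band 4 − 260 → 7506; Band 5 − 330 → 3088; Band 6 − 280 → 8773
Population now: 0–9=920, 10–19=1524, 20–29=4692, 30–39=7506, 40–49=3088, 50+=8773
Period 3:
Births: 7506 * 0.142 = 1066
Band 2: 920 * 0.955 = 879
Band 3: 1524 * 0.955 = 1455
Band 4: 4692 * 0.933 = 4378
Band 5: 7506 * 0.934 = 7011
Band 6: 3088 * 0.928 + 8773 * 0.295 = 2866 + 2588 = 5454
Net migration: Band 1 + 400 → 1466; Band 2 − 160 → 719; Band 3 − 80 → 1375; Band 4 − 260 → 4118; Band 5 − 330 → 6681; Band 6 − 280 → 5174
Population now: 0–9=1466, 10–19=719, 20–29=1375, 30–39=4118, 40–49=6681, 50+=5174
Period 4:
Births: 4118 * 0.142 = 585
Band 2: 1466 * 0.955 = 1400
Band 3: 719 * 0.955 = 687
Band 4: 1375 * 0.933 = 1283
Band 5: 4118 * 0.934 = 3846
Band 6: 6681 * 0.928 + 5174 * 0.295 = 6200 + 1526 = 7726
Net migration: Band 1 + 400 → 985; Band 2 − 160 → 1240; Band 3 − 80 → 607; Band 4 − 260 → 1023; Band 5 − 330 → 3516; Band 6 − 280 → 7446
Population now: 0–9=985, 10–19=1240, 20–29=607, 30–39=1023, 40–49=3516, 50+=7446
Total: 36600 → 14817; change = -21783; percentage change = -59.5%

-59.5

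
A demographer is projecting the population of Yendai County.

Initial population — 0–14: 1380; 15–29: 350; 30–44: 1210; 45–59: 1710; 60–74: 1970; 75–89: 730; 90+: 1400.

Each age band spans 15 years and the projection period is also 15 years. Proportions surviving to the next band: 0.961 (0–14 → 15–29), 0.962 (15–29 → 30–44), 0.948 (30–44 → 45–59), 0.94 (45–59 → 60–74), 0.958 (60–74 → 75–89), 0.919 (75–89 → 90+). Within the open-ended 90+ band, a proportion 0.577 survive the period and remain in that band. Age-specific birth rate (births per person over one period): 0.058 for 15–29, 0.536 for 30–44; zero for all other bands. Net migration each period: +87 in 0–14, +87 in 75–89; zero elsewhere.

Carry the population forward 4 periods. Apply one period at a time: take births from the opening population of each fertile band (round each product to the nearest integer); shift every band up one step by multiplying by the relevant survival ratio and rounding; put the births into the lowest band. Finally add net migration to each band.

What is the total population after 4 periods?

After projecting period 1:
Births: 350 × 0.058 = 20 ; 1210 × 0.536 = 649 — total 669
15–29: 1380 × 0.961 = 1326
30–44: 350 × 0.962 = 337
45–59: 1210 × 0.948 = 1147
60–74: 1710 × 0.94 = 1607
75–89: 1970 × 0.958 = 1887
90+: 730 × 0.919 + 1400 × 0.577 = 671 + 808 = 1479
Net migration: 0–14 + 87 → 756; 75–89 + 87 → 1974
End of period: [756, 1326, 337, 1147, 1607, 1974, 1479]
After projecting period 2:
Births: 1326 × 0.058 = 77 ; 337 × 0.536 = 181 — total 258
15–29: 756 × 0.961 = 727
30–44: 1326 × 0.962 = 1276
45–59: 337 × 0.948 = 319
60–74: 1147 × 0.94 = 1078
75–89: 1607 × 0.958 = 1540
90+: 1974 × 0.919 + 1479 × 0.577 = 1814 + 853 = 2667
Net migration: 0–14 + 87 → 345; 75–89 + 87 → 1627
End of period: [345, 727, 1276, 319, 1078, 1627, 2667]
After projecting period 3:
Births: 727 × 0.058 = 42 ; 1276 × 0.536 = 684 — total 726
15–29: 345 × 0.961 = 332
30–44: 727 × 0.962 = 699
45–59: 1276 × 0.948 = 1210
60–74: 319 × 0.94 = 300
75–89: 1078 × 0.958 = 1033
90+: 1627 × 0.919 + 2667 × 0.577 = 1495 + 1539 = 3034
Net migration: 0–14 + 87 → 813; 75–89 + 87 → 1120
End of period: [813, 332, 699, 1210, 300, 1120, 3034]
After projecting period 4:
Births: 332 × 0.058 = 19 ; 699 × 0.536 = 375 — total 394
15–29: 813 × 0.961 = 781
30–44: 332 × 0.962 = 319
45–59: 699 × 0.948 = 663
60–74: 1210 × 0.94 = 1137
75–89: 300 × 0.958 = 287
90+: 1120 × 0.919 + 3034 × 0.577 = 1029 + 1751 = 2780
Net migration: 0–14 + 87 → 481; 75–89 + 87 → 374
End of period: [481, 781, 319, 663, 1137, 374, 2780]
Total after period 4: 481 + 781 + 319 + 663 + 1137 + 374 + 2780 = 6535

6535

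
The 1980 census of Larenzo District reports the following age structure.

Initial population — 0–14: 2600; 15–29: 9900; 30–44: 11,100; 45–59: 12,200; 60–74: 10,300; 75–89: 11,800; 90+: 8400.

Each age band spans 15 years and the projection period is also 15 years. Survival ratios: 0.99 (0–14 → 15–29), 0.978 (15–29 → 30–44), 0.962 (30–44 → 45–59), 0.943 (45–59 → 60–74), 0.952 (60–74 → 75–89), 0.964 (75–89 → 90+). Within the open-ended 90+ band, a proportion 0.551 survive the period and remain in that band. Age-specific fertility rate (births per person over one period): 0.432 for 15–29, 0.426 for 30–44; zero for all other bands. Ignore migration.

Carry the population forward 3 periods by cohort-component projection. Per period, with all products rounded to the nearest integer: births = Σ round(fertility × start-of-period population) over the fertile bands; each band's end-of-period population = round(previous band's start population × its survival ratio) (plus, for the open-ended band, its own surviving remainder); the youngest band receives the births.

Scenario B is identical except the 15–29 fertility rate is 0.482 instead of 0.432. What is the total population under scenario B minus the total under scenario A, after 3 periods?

1288

(Bands numbered youngest = 1 to oldest = 7.)
After projecting period 1:
Births: 9900 * 0.432 = 4277  |  11100 * 0.426 = 4729 → 9006
Band 2: 2600 * 0.99 = 2574
Band 3: 9900 * 0.978 = 9682
Band 4: 11100 * 0.962 = 10678
Band 5: 12200 * 0.943 = 11505
Band 6: 10300 * 0.952 = 9806
Band 7: 11800 * 0.964 + 8400 * 0.551 = 11375 + 4628 = 16003
Population now: 0–14=9006, 15–29=2574, 30–44=9682, 45–59=10678, 60–74=11505, 75–89=9806, 90+=16003
After projecting period 2:
Births: 2574 * 0.432 = 1112  |  9682 * 0.426 = 4125 → 5237
Band 2: 9006 * 0.99 = 8916
Band 3: 2574 * 0.978 = 2517
Band 4: 9682 * 0.962 = 9314
Band 5: 10678 * 0.943 = 10069
Band 6: 11505 * 0.952 = 10953
Band 7: 9806 * 0.964 + 16003 * 0.551 = 9453 + 8818 = 18271
Population now: 0–14=5237, 15–29=8916, 30–44=2517, 45–59=9314, 60–74=10069, 75–89=10953, 90+=18271
After projecting period 3:
Births: 8916 * 0.432 = 3852  |  2517 * 0.426 = 1072 → 4924
Band 2: 5237 * 0.99 = 5185
Band 3: 8916 * 0.978 = 8720
Band 4: 2517 * 0.962 = 2421
Band 5: 9314 * 0.943 = 8783
Band 6: 10069 * 0.952 = 9586
Band 7: 10953 * 0.964 + 18271 * 0.551 = 10559 + 10067 = 20626
Population now: 0–14=4924, 15–29=5185, 30–44=8720, 45–59=2421, 60–74=8783, 75–89=9586, 90+=20626
Scenario A total after 3 periods: 60245
Scenario B projection —
After projecting period 1:
Births: 9900 * 0.482 = 4772  |  11100 * 0.426 = 4729 → 9501
Band 2: 2600 * 0.99 = 2574
Band 3: 9900 * 0.978 = 9682
Band 4: 11100 * 0.962 = 10678
Band 5: 12200 * 0.943 = 11505
Band 6: 10300 * 0.952 = 9806
Band 7: 11800 * 0.964 + 8400 * 0.551 = 11375 + 4628 = 16003
Population now: 0–14=9501, 15–29=2574, 30–44=9682, 45–59=10678, 60–74=11505, 75–89=9806, 90+=16003
After projecting period 2:
Births: 2574 * 0.482 = 1241  |  9682 * 0.426 = 4125 → 5366
Band 2: 9501 * 0.99 = 9406
Band 3: 2574 * 0.978 = 2517
Band 4: 9682 * 0.962 = 9314
Band 5: 10678 * 0.943 = 10069
Band 6: 11505 * 0.952 = 10953
Band 7: 9806 * 0.964 + 16003 * 0.551 = 9453 + 8818 = 18271
Population now: 0–14=5366, 15–29=9406, 30–44=2517, 45–59=9314, 60–74=10069, 75–89=10953, 90+=18271
After projecting period 3:
Births: 9406 * 0.482 = 4534  |  2517 * 0.426 = 1072 → 5606
Band 2: 5366 * 0.99 = 5312
Band 3: 9406 * 0.978 = 9199
Band 4: 2517 * 0.962 = 2421
Band 5: 9314 * 0.943 = 8783
Band 6: 10069 * 0.952 = 9586
Band 7: 10953 * 0.964 + 18271 * 0.551 = 10559 + 10067 = 20626
Population now: 0–14=5606, 15–29=5312, 30–44=9199, 45–59=2421, 60–74=8783, 75–89=9586, 90+=20626
Scenario B total after 3 periods: 61533
Difference B − A = 61533 − 60245 = 1288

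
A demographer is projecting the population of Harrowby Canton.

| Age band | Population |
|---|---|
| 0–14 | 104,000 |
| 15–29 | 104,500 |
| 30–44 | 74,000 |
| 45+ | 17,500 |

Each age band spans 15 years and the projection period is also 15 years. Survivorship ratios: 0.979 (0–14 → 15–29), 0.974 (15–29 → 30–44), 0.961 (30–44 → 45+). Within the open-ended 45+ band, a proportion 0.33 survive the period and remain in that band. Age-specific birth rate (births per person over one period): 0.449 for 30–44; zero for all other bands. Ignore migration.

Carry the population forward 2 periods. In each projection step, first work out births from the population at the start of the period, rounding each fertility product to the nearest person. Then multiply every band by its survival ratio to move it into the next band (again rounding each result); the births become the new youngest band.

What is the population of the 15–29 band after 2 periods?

32528

After projecting period 1:
Births: 74000 × 0.449 = 33226
15–29: 104000 × 0.979 = 101816
30–44: 104500 × 0.974 = 101783
45+: 74000 × 0.961 + 17500 × 0.33 = 71114 + 5775 = 76889
→ [33226, 101816, 101783, 76889]
After projecting period 2:
Births: 101783 × 0.449 = 45701
15–29: 33226 × 0.979 = 32528
30–44: 101816 × 0.974 = 99169
45+: 101783 × 0.961 + 76889 × 0.33 = 97813 + 25373 = 123186
→ [45701, 32528, 99169, 123186]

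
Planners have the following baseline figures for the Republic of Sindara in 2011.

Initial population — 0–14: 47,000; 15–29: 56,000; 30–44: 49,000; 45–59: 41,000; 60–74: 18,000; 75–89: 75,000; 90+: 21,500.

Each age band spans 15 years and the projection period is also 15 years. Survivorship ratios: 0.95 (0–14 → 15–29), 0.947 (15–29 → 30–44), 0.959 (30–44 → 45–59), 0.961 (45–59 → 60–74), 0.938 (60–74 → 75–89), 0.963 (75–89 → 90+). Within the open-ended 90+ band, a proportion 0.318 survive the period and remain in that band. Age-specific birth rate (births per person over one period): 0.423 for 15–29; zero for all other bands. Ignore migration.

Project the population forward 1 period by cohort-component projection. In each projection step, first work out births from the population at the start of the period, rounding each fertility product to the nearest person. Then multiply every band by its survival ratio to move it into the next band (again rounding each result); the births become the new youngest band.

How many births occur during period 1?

Call the groups 1 to 7, youngest first.
[period 1]
Births: 56000 * 0.423 = 23688
Group 2: 47000 * 0.95 = 44650
Group 3: 56000 * 0.947 = 53032
Group 4: 49000 * 0.959 = 46991
Group 5: 41000 * 0.961 = 39401
Group 6: 18000 * 0.938 = 16884
Group 7: 75000 * 0.963 + 21500 * 0.318 = 72225 + 6837 = 79062
Population now: 0–14=23688, 15–29=44650, 30–44=53032, 45–59=46991, 60–74=39401, 75–89=16884, 90+=79062

23688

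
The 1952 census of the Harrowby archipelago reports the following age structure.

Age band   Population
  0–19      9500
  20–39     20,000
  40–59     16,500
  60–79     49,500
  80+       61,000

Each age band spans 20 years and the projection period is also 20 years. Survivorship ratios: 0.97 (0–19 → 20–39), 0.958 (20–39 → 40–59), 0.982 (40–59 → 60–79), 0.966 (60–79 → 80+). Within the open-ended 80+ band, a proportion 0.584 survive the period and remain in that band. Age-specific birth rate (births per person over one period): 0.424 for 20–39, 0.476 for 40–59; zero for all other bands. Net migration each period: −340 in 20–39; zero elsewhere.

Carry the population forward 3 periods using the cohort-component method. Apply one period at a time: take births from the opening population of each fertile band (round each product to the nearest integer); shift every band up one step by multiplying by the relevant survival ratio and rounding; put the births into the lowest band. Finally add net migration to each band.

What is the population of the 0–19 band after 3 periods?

After projecting period 1:
Births: 20000 × 0.424 = 8480 ; 16500 × 0.476 = 7854 → 16334
20–39: 9500 × 0.97 = 9215
40–59: 20000 × 0.958 = 19160
60–79: 16500 × 0.982 = 16203
80+: 49500 × 0.966 + 61000 × 0.584 = 47817 + 35624 = 83441
Net migration: 20–39 − 340 → 8875
Population now: 0–19=16334, 20–39=8875, 40–59=19160, 60–79=16203, 80+=83441
After projecting period 2:
Births: 8875 × 0.424 = 3763 ; 19160 × 0.476 = 9120 → 12883
20–39: 16334 × 0.97 = 15844
40–59: 8875 × 0.958 = 8502
60–79: 19160 × 0.982 = 18815
80+: 16203 × 0.966 + 83441 × 0.584 = 15652 + 48730 = 64382
Net migration: 20–39 − 340 → 15504
Population now: 0–19=12883, 20–39=15504, 40–59=8502, 60–79=18815, 80+=64382
After projecting period 3:
Births: 15504 × 0.424 = 6574 ; 8502 × 0.476 = 4047 → 10621
20–39: 12883 × 0.97 = 12497
40–59: 15504 × 0.958 = 14853
60–79: 8502 × 0.982 = 8349
80+: 18815 × 0.966 + 64382 × 0.584 = 18175 + 37599 = 55774
Net migration: 20–39 − 340 → 12157
Population now: 0–19=10621, 20–39=12157, 40–59=14853, 60–79=8349, 80+=55774

10621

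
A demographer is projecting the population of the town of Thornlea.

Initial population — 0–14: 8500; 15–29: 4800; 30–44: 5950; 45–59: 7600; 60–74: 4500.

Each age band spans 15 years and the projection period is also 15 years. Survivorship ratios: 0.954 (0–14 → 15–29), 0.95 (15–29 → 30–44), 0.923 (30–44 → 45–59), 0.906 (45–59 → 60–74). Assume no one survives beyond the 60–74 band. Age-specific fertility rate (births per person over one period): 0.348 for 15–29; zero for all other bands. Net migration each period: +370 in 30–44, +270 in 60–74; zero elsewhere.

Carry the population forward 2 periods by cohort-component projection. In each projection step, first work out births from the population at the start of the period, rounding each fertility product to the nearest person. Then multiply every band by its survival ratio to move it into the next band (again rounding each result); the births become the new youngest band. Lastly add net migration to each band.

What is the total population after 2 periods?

[period 1]
Births: 4800 × 0.348 = 1670
15–29: 8500 × 0.954 = 8109
30–44: 4800 × 0.95 = 4560
45–59: 5950 × 0.923 = 5492
60–74: 7600 × 0.906 = 6886
Net migration: 30–44 + 370 → 4930; 60–74 + 270 → 7156
→ [1670, 8109, 4930, 5492, 7156]
[period 2]
Births: 8109 × 0.348 = 2822
15–29: 1670 × 0.954 = 1593
30–44: 8109 × 0.95 = 7704
45–59: 4930 × 0.923 = 4550
60–74: 5492 × 0.906 = 4976
Net migration: 30–44 + 370 → 8074; 60–74 + 270 → 5246
→ [2822, 1593, 8074, 4550, 5246]
Total after period 2: 2822 + 1593 + 8074 + 4550 + 5246 = 22285

22285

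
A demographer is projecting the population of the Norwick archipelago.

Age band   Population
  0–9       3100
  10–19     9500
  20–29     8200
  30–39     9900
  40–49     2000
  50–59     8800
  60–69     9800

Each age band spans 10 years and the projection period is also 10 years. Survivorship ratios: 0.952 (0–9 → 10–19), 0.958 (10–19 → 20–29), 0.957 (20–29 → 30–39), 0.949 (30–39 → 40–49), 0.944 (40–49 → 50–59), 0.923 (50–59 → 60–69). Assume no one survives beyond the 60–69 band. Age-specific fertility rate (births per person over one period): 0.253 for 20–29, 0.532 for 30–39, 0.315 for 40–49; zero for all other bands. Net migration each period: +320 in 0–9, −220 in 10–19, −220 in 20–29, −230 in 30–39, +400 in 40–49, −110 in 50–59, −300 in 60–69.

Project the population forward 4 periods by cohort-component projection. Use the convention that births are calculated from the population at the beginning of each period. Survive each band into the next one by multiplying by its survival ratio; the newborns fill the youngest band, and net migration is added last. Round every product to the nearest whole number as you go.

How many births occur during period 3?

7408

Call the groups 1 to 7, youngest first.
[period 1]
Births: 8200 × 0.253 = 2075 ; 9900 × 0.532 = 5267 ; 2000 × 0.315 = 630 → 7972
Group 2: 3100 × 0.952 = 2951
Group 3: 9500 × 0.958 = 9101
Group 4: 8200 × 0.957 = 7847
Group 5: 9900 × 0.949 = 9395
Group 6: 2000 × 0.944 = 1888
Group 7: 8800 × 0.923 = 8122
Net migration: Group 1 + 320 → 8292; Group 2 − 220 → 2731; Group 3 − 220 → 8881; Group 4 − 230 → 7617; Group 5 + 400 → 9795; Group 6 − 110 → 1778; Group 7 − 300 → 7822
→ [8292, 2731, 8881, 7617, 9795, 1778, 7822]
[period 2]
Births: 8881 × 0.253 = 2247 ; 7617 × 0.532 = 4052 ; 9795 × 0.315 = 3085 → 9384
Group 2: 8292 × 0.952 = 7894
Group 3: 2731 × 0.958 = 2616
Group 4: 8881 × 0.957 = 8499
Group 5: 7617 × 0.949 = 7229
Group 6: 9795 × 0.944 = 9246
Group 7: 1778 × 0.923 = 1641
Net migration: Group 1 + 320 → 9704; Group 2 − 220 → 7674; Group 3 − 220 → 2396; Group 4 − 230 → 8269; Group 5 + 400 → 7629; Group 6 − 110 → 9136; Group 7 − 300 → 1341
→ [9704, 7674, 2396, 8269, 7629, 9136, 1341]
[period 3]
Births: 2396 × 0.253 = 606 ; 8269 × 0.532 = 4399 ; 7629 × 0.315 = 2403 → 7408
Group 2: 9704 × 0.952 = 9238
Group 3: 7674 × 0.958 = 7352
Group 4: 2396 × 0.957 = 2293
Group 5: 8269 × 0.949 = 7847
Group 6: 7629 × 0.944 = 7202
Group 7: 9136 × 0.923 = 8433
Net migration: Group 1 + 320 → 7728; Group 2 − 220 → 9018; Group 3 − 220 → 7132; Group 4 − 230 → 2063; Group 5 + 400 → 8247; Group 6 − 110 → 7092; Group 7 − 300 → 8133
→ [7728, 9018, 7132, 2063, 8247, 7092, 8133]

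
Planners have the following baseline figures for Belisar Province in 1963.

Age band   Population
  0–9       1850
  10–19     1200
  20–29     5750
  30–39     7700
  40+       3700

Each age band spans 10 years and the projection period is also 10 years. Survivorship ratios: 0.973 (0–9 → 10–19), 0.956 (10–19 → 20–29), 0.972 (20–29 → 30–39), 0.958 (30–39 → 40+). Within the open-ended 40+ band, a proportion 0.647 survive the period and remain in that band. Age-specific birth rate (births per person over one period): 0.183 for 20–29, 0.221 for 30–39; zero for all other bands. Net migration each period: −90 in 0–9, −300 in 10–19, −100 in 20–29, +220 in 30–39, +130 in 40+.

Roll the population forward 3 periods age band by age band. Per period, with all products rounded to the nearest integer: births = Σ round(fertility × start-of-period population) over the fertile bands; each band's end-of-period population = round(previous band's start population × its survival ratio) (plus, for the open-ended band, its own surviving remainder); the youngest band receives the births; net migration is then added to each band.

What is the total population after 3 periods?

14230

Call the bands 1 to 5, youngest first.
After projecting period 1:
Births: 5750 * 0.183 = 1052 ; 7700 * 0.221 = 1702 ⇒ total 2754
Band 2: 1850 * 0.973 = 1800
Band 3: 1200 * 0.956 = 1147
Band 4: 5750 * 0.972 = 5589
Band 5: 7700 * 0.958 + 3700 * 0.647 = 7377 + 2394 = 9771
Net migration: Band 1 − 90 → 2664; Band 2 − 300 → 1500; Band 3 − 100 → 1047; Band 4 + 220 → 5809; Band 5 + 130 → 9901
→ [2664, 1500, 1047, 5809, 9901]
After projecting period 2:
Births: 1047 * 0.183 = 192 ; 5809 * 0.221 = 1284 ⇒ total 1476
Band 2: 2664 * 0.973 = 2592
Band 3: 1500 * 0.956 = 1434
Band 4: 1047 * 0.972 = 1018
Band 5: 5809 * 0.958 + 9901 * 0.647 = 5565 + 6406 = 11971
Net migration: Band 1 − 90 → 1386; Band 2 − 300 → 2292; Band 3 − 100 → 1334; Band 4 + 220 → 1238; Band 5 + 130 → 12101
→ [1386, 2292, 1334, 1238, 12101]
After projecting period 3:
Births: 1334 * 0.183 = 244 ; 1238 * 0.221 = 274 ⇒ total 518
Band 2: 1386 * 0.973 = 1349
Band 3: 2292 * 0.956 = 2191
Band 4: 1334 * 0.972 = 1297
Band 5: 1238 * 0.958 + 12101 * 0.647 = 1186 + 7829 = 9015
Net migration: Band 1 − 90 → 428; Band 2 − 300 → 1049; Band 3 − 100 → 2091; Band 4 + 220 → 1517; Band 5 + 130 → 9145
→ [428, 1049, 2091, 1517, 9145]
Total after period 3: 428 + 1049 + 2091 + 1517 + 9145 = 14230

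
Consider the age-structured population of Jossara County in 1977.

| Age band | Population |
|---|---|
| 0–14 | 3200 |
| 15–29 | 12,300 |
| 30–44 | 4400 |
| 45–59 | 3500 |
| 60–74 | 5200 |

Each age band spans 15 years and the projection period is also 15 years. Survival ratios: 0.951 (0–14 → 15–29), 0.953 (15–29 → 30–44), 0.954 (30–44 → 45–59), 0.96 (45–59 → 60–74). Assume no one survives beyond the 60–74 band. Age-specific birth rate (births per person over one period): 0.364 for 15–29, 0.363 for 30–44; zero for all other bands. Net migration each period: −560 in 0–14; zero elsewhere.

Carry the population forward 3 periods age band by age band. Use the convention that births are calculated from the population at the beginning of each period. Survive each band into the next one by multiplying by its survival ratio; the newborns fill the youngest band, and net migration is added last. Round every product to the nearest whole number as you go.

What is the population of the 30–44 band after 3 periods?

Let group 1 be 0–14 through group 5 = 60–74.
After projecting period 1:
Births: 12300 × 0.364 = 4477, 4400 × 0.363 = 1597 — total 6074
Group 2: 3200 × 0.951 = 3043
Group 3: 12300 × 0.953 = 11722
Group 4: 4400 × 0.954 = 4198
Group 5: 3500 × 0.96 = 3360
Net migration: Group 1 − 560 → 5514
Population now: 0–14=5514, 15–29=3043, 30–44=11722, 45–59=4198, 60–74=3360
After projecting period 2:
Births: 3043 × 0.364 = 1108, 11722 × 0.363 = 4255 — total 5363
Group 2: 5514 × 0.951 = 5244
Group 3: 3043 × 0.953 = 2900
Group 4: 11722 × 0.954 = 11183
Group 5: 4198 × 0.96 = 4030
Net migration: Group 1 − 560 → 4803
Population now: 0–14=4803, 15–29=5244, 30–44=2900, 45–59=11183, 60–74=4030
After projecting period 3:
Births: 5244 × 0.364 = 1909, 2900 × 0.363 = 1053 — total 2962
Group 2: 4803 × 0.951 = 4568
Group 3: 5244 × 0.953 = 4998
Group 4: 2900 × 0.954 = 2767
Group 5: 11183 × 0.96 = 10736
Net migration: Group 1 − 560 → 2402
Population now: 0–14=2402, 15–29=4568, 30–44=4998, 45–59=2767, 60–74=10736

4998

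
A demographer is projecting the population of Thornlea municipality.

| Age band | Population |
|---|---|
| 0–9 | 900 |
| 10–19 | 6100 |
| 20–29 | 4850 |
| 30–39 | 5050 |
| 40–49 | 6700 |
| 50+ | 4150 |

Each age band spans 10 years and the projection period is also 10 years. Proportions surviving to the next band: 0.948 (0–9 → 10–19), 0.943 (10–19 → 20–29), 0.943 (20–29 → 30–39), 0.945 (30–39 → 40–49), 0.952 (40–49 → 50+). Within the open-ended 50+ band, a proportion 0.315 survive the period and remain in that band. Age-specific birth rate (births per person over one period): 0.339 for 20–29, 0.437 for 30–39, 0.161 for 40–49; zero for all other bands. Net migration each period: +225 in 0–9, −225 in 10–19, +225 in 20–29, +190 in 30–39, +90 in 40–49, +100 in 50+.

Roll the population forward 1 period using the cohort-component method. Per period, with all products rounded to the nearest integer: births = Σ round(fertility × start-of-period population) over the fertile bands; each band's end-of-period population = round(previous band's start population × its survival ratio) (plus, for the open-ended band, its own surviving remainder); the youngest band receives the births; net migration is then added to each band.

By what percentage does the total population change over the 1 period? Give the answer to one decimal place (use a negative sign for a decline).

[period 1]
Births: 4850 × 0.339 = 1644, 5050 × 0.437 = 2207, 6700 × 0.161 = 1079 → 4930
10–19: 900 × 0.948 = 853
20–29: 6100 × 0.943 = 5752
30–39: 4850 × 0.943 = 4574
40–49: 5050 × 0.945 = 4772
50+: 6700 × 0.952 + 4150 × 0.315 = 6378 + 1307 = 7685
Net migration: 0–9 + 225 → 5155; 10–19 − 225 → 628; 20–29 + 225 → 5977; 30–39 + 190 → 4764; 40–49 + 90 → 4862; 50+ + 100 → 7785
End of period: [5155, 628, 5977, 4764, 4862, 7785]
Total: 27750 → 29171; change = 1421; percentage change = 5.1%

5.1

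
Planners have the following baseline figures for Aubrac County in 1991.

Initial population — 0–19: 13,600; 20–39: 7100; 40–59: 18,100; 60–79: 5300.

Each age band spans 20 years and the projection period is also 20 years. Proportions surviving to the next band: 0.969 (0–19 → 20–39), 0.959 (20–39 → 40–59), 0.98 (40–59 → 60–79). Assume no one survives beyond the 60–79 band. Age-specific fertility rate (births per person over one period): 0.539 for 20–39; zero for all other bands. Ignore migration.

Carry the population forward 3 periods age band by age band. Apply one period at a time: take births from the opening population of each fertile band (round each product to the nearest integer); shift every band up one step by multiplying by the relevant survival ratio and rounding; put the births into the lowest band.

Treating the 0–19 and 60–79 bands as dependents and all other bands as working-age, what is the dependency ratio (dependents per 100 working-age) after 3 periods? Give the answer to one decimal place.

137.8

Let group 1 be 0–19 through group 4 = 60–79.
Period 1.
Births: 7100 × 0.539 = 3827
Group 2: 13600 × 0.969 = 13178
Group 3: 7100 × 0.959 = 6809
Group 4: 18100 × 0.98 = 17738
End of period: [3827, 13178, 6809, 17738]
Period 2.
Births: 13178 × 0.539 = 7103
Group 2: 3827 × 0.969 = 3708
Group 3: 13178 × 0.959 = 12638
Group 4: 6809 × 0.98 = 6673
End of period: [7103, 3708, 12638, 6673]
Period 3.
Births: 3708 × 0.539 = 1999
Group 2: 7103 × 0.969 = 6883
Group 3: 3708 × 0.959 = 3556
Group 4: 12638 × 0.98 = 12385
End of period: [1999, 6883, 3556, 12385]
Dependents (band 0–19 + band 60–79) = 1999 + 12385 = 14384; working-age = 10439; ratio = 14384/10439 × 100 = 137.8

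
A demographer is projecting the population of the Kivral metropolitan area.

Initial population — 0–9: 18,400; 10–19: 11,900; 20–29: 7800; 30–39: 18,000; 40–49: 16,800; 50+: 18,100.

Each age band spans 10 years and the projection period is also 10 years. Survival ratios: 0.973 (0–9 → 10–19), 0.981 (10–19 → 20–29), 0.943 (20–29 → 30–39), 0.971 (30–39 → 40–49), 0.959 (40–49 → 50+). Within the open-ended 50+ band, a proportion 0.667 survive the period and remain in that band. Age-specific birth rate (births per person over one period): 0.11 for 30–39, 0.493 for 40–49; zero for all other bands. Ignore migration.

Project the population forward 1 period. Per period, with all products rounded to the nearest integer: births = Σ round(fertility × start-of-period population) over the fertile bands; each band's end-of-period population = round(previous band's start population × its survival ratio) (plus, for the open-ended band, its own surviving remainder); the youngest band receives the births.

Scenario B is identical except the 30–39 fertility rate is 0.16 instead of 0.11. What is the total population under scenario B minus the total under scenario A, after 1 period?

900

Period 1.
Births: 18000 × 0.11 = 1980 ; 16800 × 0.493 = 8282 → total 10262
10–19: 18400 × 0.973 = 17903
20–29: 11900 × 0.981 = 11674
30–39: 7800 × 0.943 = 7355
40–49: 18000 × 0.971 = 17478
50+: 16800 × 0.959 + 18100 × 0.667 = 16111 + 12073 = 28184
→ [10262, 17903, 11674, 7355, 17478, 28184]
Scenario A total after 1 period: 92856
Scenario B projection —
Period 1.
Births: 18000 × 0.16 = 2880 ; 16800 × 0.493 = 8282 → total 11162
10–19: 18400 × 0.973 = 17903
20–29: 11900 × 0.981 = 11674
30–39: 7800 × 0.943 = 7355
40–49: 18000 × 0.971 = 17478
50+: 16800 × 0.959 + 18100 × 0.667 = 16111 + 12073 = 28184
→ [11162, 17903, 11674, 7355, 17478, 28184]
Scenario B total after 1 period: 93756
Difference B − A = 93756 − 92856 = 900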